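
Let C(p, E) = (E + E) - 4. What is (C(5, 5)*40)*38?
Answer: 9120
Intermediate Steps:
C(p, E) = -4 + 2*E (C(p, E) = 2*E - 4 = -4 + 2*E)
(C(5, 5)*40)*38 = ((-4 + 2*5)*40)*38 = ((-4 + 10)*40)*38 = (6*40)*38 = 240*38 = 9120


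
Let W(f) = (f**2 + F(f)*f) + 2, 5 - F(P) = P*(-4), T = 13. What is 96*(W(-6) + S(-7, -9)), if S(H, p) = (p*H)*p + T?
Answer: -38592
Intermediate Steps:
S(H, p) = 13 + H*p**2 (S(H, p) = (p*H)*p + 13 = (H*p)*p + 13 = H*p**2 + 13 = 13 + H*p**2)
F(P) = 5 + 4*P (F(P) = 5 - P*(-4) = 5 - (-4)*P = 5 + 4*P)
W(f) = 2 + f**2 + f*(5 + 4*f) (W(f) = (f**2 + (5 + 4*f)*f) + 2 = (f**2 + f*(5 + 4*f)) + 2 = 2 + f**2 + f*(5 + 4*f))
96*(W(-6) + S(-7, -9)) = 96*((2 + 5*(-6) + 5*(-6)**2) + (13 - 7*(-9)**2)) = 96*((2 - 30 + 5*36) + (13 - 7*81)) = 96*((2 - 30 + 180) + (13 - 567)) = 96*(152 - 554) = 96*(-402) = -38592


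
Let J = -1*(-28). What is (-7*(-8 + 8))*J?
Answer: 0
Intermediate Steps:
J = 28
(-7*(-8 + 8))*J = -7*(-8 + 8)*28 = -7*0*28 = 0*28 = 0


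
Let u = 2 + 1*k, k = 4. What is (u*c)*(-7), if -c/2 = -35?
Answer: -2940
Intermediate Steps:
c = 70 (c = -2*(-35) = 70)
u = 6 (u = 2 + 1*4 = 2 + 4 = 6)
(u*c)*(-7) = (6*70)*(-7) = 420*(-7) = -2940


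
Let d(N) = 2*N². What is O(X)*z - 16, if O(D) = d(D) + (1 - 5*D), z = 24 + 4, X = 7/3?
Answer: -88/9 ≈ -9.7778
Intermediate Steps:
X = 7/3 (X = 7*(⅓) = 7/3 ≈ 2.3333)
z = 28
O(D) = 1 - 5*D + 2*D² (O(D) = 2*D² + (1 - 5*D) = 1 - 5*D + 2*D²)
O(X)*z - 16 = (1 - 5*7/3 + 2*(7/3)²)*28 - 16 = (1 - 35/3 + 2*(49/9))*28 - 16 = (1 - 35/3 + 98/9)*28 - 16 = (2/9)*28 - 16 = 56/9 - 16 = -88/9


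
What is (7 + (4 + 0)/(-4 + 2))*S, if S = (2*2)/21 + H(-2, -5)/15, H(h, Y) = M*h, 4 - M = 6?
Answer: 16/7 ≈ 2.2857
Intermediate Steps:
M = -2 (M = 4 - 1*6 = 4 - 6 = -2)
H(h, Y) = -2*h
S = 16/35 (S = (2*2)/21 - 2*(-2)/15 = 4*(1/21) + 4*(1/15) = 4/21 + 4/15 = 16/35 ≈ 0.45714)
(7 + (4 + 0)/(-4 + 2))*S = (7 + (4 + 0)/(-4 + 2))*(16/35) = (7 + 4/(-2))*(16/35) = (7 + 4*(-½))*(16/35) = (7 - 2)*(16/35) = 5*(16/35) = 16/7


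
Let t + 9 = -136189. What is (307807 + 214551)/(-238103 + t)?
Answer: -522358/374301 ≈ -1.3956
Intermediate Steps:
t = -136198 (t = -9 - 136189 = -136198)
(307807 + 214551)/(-238103 + t) = (307807 + 214551)/(-238103 - 136198) = 522358/(-374301) = 522358*(-1/374301) = -522358/374301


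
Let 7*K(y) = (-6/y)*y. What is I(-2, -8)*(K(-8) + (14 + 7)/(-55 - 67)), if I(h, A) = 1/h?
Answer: 879/1708 ≈ 0.51464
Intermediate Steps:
K(y) = -6/7 (K(y) = ((-6/y)*y)/7 = (⅐)*(-6) = -6/7)
I(-2, -8)*(K(-8) + (14 + 7)/(-55 - 67)) = (-6/7 + (14 + 7)/(-55 - 67))/(-2) = -(-6/7 + 21/(-122))/2 = -(-6/7 + 21*(-1/122))/2 = -(-6/7 - 21/122)/2 = -½*(-879/854) = 879/1708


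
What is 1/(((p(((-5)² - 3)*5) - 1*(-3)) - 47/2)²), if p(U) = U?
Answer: 4/32041 ≈ 0.00012484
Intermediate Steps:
1/(((p(((-5)² - 3)*5) - 1*(-3)) - 47/2)²) = 1/(((((-5)² - 3)*5 - 1*(-3)) - 47/2)²) = 1/((((25 - 3)*5 + 3) - 47*½)²) = 1/(((22*5 + 3) - 47/2)²) = 1/(((110 + 3) - 47/2)²) = 1/((113 - 47/2)²) = 1/((179/2)²) = 1/(32041/4) = 4/32041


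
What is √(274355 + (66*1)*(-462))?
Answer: √243863 ≈ 493.82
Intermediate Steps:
√(274355 + (66*1)*(-462)) = √(274355 + 66*(-462)) = √(274355 - 30492) = √243863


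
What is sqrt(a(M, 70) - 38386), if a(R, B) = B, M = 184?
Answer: 2*I*sqrt(9579) ≈ 195.74*I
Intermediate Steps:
sqrt(a(M, 70) - 38386) = sqrt(70 - 38386) = sqrt(-38316) = 2*I*sqrt(9579)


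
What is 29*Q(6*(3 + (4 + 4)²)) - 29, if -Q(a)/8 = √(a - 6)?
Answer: -29 - 1392*√11 ≈ -4645.7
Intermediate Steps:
Q(a) = -8*√(-6 + a) (Q(a) = -8*√(a - 6) = -8*√(-6 + a))
29*Q(6*(3 + (4 + 4)²)) - 29 = 29*(-8*√(-6 + 6*(3 + (4 + 4)²))) - 29 = 29*(-8*√(-6 + 6*(3 + 8²))) - 29 = 29*(-8*√(-6 + 6*(3 + 64))) - 29 = 29*(-8*√(-6 + 6*67)) - 29 = 29*(-8*√(-6 + 402)) - 29 = 29*(-48*√11) - 29 = -1392*√11 - 29 = -29 - 1392*√11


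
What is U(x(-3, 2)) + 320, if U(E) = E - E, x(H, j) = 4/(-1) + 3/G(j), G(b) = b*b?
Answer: 320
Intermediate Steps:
G(b) = b²
x(H, j) = -4 + 3/j² (x(H, j) = 4/(-1) + 3/(j²) = 4*(-1) + 3/j² = -4 + 3/j²)
U(E) = 0
U(x(-3, 2)) + 320 = 0 + 320 = 320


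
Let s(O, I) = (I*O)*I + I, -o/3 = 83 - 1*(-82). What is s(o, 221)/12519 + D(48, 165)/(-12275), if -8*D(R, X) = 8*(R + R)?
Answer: -22827700502/11820825 ≈ -1931.1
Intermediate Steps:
o = -495 (o = -3*(83 - 1*(-82)) = -3*(83 + 82) = -3*165 = -495)
s(O, I) = I + O*I² (s(O, I) = O*I² + I = I + O*I²)
D(R, X) = -2*R (D(R, X) = -(R + R) = -2*R)
s(o, 221)/12519 + D(48, 165)/(-12275) = (221*(1 + 221*(-495)))/12519 - 2*48/(-12275) = (221*(1 - 109395))*(1/12519) - 96*(-1/12275) = (221*(-109394))*(1/12519) + 96/12275 = -24176074*1/12519 + 96/12275 = -1859698/963 + 96/12275 = -22827700502/11820825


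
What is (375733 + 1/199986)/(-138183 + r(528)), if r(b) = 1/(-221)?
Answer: -16606236082319/6107261261784 ≈ -2.7191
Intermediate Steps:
r(b) = -1/221
(375733 + 1/199986)/(-138183 + r(528)) = (375733 + 1/199986)/(-138183 - 1/221) = (375733 + 1/199986)/(-30538444/221) = (75141339739/199986)*(-221/30538444) = -16606236082319/6107261261784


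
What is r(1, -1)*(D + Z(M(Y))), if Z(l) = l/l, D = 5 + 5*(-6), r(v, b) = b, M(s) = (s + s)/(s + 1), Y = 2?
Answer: 24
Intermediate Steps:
M(s) = 2*s/(1 + s) (M(s) = (2*s)/(1 + s) = 2*s/(1 + s))
D = -25 (D = 5 - 30 = -25)
Z(l) = 1
r(1, -1)*(D + Z(M(Y))) = -(-25 + 1) = -1*(-24) = 24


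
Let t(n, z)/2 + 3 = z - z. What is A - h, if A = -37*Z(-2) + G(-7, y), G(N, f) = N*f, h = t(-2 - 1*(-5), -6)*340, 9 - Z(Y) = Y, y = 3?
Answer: 1612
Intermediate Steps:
Z(Y) = 9 - Y
t(n, z) = -6 (t(n, z) = -6 + 2*(z - z) = -6 + 2*0 = -6 + 0 = -6)
h = -2040 (h = -6*340 = -2040)
A = -428 (A = -37*(9 - 1*(-2)) - 7*3 = -37*(9 + 2) - 21 = -37*11 - 21 = -407 - 21 = -428)
A - h = -428 - 1*(-2040) = -428 + 2040 = 1612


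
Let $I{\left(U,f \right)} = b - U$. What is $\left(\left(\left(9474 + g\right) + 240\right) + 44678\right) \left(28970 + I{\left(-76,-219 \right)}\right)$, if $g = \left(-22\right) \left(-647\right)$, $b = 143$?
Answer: $2003124314$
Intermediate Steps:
$g = 14234$
$I{\left(U,f \right)} = 143 - U$
$\left(\left(\left(9474 + g\right) + 240\right) + 44678\right) \left(28970 + I{\left(-76,-219 \right)}\right) = \left(\left(\left(9474 + 14234\right) + 240\right) + 44678\right) \left(28970 + \left(143 - -76\right)\right) = \left(\left(23708 + 240\right) + 44678\right) \left(28970 + \left(143 + 76\right)\right) = \left(23948 + 44678\right) \left(28970 + 219\right) = 68626 \cdot 29189 = 2003124314$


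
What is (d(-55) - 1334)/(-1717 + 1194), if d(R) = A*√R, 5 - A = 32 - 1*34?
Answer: 1334/523 - 7*I*√55/523 ≈ 2.5507 - 0.099261*I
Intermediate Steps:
A = 7 (A = 5 - (32 - 1*34) = 5 - (32 - 34) = 5 - 1*(-2) = 5 + 2 = 7)
d(R) = 7*√R
(d(-55) - 1334)/(-1717 + 1194) = (7*√(-55) - 1334)/(-1717 + 1194) = (7*(I*√55) - 1334)/(-523) = (7*I*√55 - 1334)*(-1/523) = (-1334 + 7*I*√55)*(-1/523) = 1334/523 - 7*I*√55/523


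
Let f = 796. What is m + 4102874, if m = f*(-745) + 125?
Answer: 3509979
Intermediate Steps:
m = -592895 (m = 796*(-745) + 125 = -593020 + 125 = -592895)
m + 4102874 = -592895 + 4102874 = 3509979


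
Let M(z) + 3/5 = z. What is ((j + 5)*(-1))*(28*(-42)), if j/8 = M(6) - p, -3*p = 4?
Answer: 346136/5 ≈ 69227.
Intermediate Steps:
p = -4/3 (p = -1/3*4 = -4/3 ≈ -1.3333)
M(z) = -3/5 + z
j = 808/15 (j = 8*((-3/5 + 6) - 1*(-4/3)) = 8*(27/5 + 4/3) = 8*(101/15) = 808/15 ≈ 53.867)
((j + 5)*(-1))*(28*(-42)) = ((808/15 + 5)*(-1))*(28*(-42)) = ((883/15)*(-1))*(-1176) = -883/15*(-1176) = 346136/5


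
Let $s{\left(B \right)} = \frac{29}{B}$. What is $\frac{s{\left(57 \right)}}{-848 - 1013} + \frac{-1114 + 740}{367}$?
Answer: $- \frac{39683441}{38930259} \approx -1.0193$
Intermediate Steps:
$\frac{s{\left(57 \right)}}{-848 - 1013} + \frac{-1114 + 740}{367} = \frac{29 \cdot \frac{1}{57}}{-848 - 1013} + \frac{-1114 + 740}{367} = \frac{29 \cdot \frac{1}{57}}{-848 - 1013} - \frac{374}{367} = \frac{29}{57 \left(-1861\right)} - \frac{374}{367} = \frac{29}{57} \left(- \frac{1}{1861}\right) - \frac{374}{367} = - \frac{29}{106077} - \frac{374}{367} = - \frac{39683441}{38930259}$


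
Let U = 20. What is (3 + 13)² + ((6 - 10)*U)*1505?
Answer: -120144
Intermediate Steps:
(3 + 13)² + ((6 - 10)*U)*1505 = (3 + 13)² + ((6 - 10)*20)*1505 = 16² - 4*20*1505 = 256 - 80*1505 = 256 - 120400 = -120144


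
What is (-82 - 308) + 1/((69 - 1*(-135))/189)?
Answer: -26457/68 ≈ -389.07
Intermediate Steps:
(-82 - 308) + 1/((69 - 1*(-135))/189) = -390 + 1/((69 + 135)*(1/189)) = -390 + 1/(204*(1/189)) = -390 + 1/(68/63) = -390 + 63/68 = -26457/68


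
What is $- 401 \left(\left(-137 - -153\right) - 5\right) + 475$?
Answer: $-3936$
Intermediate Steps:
$- 401 \left(\left(-137 - -153\right) - 5\right) + 475 = - 401 \left(\left(-137 + 153\right) - 5\right) + 475 = - 401 \left(16 - 5\right) + 475 = \left(-401\right) 11 + 475 = -4411 + 475 = -3936$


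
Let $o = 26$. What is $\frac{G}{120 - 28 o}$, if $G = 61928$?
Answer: $- \frac{7741}{76} \approx -101.86$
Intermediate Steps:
$\frac{G}{120 - 28 o} = \frac{61928}{120 - 728} = \frac{61928}{-608} = 61928 \left(- \frac{1}{608}\right) = - \frac{7741}{76}$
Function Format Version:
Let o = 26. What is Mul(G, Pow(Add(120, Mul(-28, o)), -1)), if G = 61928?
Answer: Rational(-7741, 76) ≈ -101.86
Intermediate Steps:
Mul(G, Pow(Add(120, Mul(-28, o)), -1)) = Mul(61928, Pow(Add(120, Mul(-28, 26)), -1)) = Mul(61928, Pow(Add(120, -728), -1)) = Mul(61928, Pow(-608, -1)) = Mul(61928, Rational(-1, 608)) = Rational(-7741, 76)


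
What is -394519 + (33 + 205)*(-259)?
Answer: -456161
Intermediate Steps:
-394519 + (33 + 205)*(-259) = -394519 + 238*(-259) = -394519 - 61642 = -456161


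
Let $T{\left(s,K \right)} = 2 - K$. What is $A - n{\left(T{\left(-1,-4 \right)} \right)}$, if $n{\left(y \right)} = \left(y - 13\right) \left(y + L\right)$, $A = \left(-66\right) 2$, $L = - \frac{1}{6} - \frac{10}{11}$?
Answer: $- \frac{6437}{66} \approx -97.53$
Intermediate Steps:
$L = - \frac{71}{66}$ ($L = \left(-1\right) \frac{1}{6} - \frac{10}{11} = - \frac{1}{6} - \frac{10}{11} = - \frac{71}{66} \approx -1.0758$)
$A = -132$
$n{\left(y \right)} = \left(-13 + y\right) \left(- \frac{71}{66} + y\right)$ ($n{\left(y \right)} = \left(y - 13\right) \left(y - \frac{71}{66}\right) = \left(-13 + y\right) \left(- \frac{71}{66} + y\right)$)
$A - n{\left(T{\left(-1,-4 \right)} \right)} = -132 - \left(\frac{923}{66} + \left(2 - -4\right)^{2} - \frac{929 \left(2 - -4\right)}{66}\right) = -132 - \left(\frac{923}{66} + \left(2 + 4\right)^{2} - \frac{929 \left(2 + 4\right)}{66}\right) = -132 - \left(\frac{923}{66} + 6^{2} - \frac{929}{11}\right) = -132 - \left(\frac{923}{66} + 36 - \frac{929}{11}\right) = -132 - - \frac{2275}{66} = -132 + \frac{2275}{66} = - \frac{6437}{66}$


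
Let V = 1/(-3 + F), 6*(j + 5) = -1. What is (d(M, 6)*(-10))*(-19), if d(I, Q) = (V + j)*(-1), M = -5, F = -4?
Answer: 21185/21 ≈ 1008.8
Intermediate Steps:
j = -31/6 (j = -5 + (1/6)*(-1) = -5 - 1/6 = -31/6 ≈ -5.1667)
V = -1/7 (V = 1/(-3 - 4) = 1/(-7) = -1/7 ≈ -0.14286)
d(I, Q) = 223/42 (d(I, Q) = (-1/7 - 31/6)*(-1) = -223/42*(-1) = 223/42)
(d(M, 6)*(-10))*(-19) = ((223/42)*(-10))*(-19) = -1115/21*(-19) = 21185/21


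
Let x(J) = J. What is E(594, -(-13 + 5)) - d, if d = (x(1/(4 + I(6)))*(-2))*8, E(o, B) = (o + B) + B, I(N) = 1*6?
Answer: 3058/5 ≈ 611.60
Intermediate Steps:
I(N) = 6
E(o, B) = o + 2*B (E(o, B) = (B + o) + B = o + 2*B)
d = -8/5 (d = (-2/(4 + 6))*8 = (-2/10)*8 = ((⅒)*(-2))*8 = -⅕*8 = -8/5 ≈ -1.6000)
E(594, -(-13 + 5)) - d = (594 + 2*(-(-13 + 5))) - 1*(-8/5) = (594 + 2*(-1*(-8))) + 8/5 = (594 + 2*8) + 8/5 = (594 + 16) + 8/5 = 610 + 8/5 = 3058/5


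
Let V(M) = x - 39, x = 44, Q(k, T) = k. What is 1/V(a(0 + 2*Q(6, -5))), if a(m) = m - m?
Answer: 1/5 ≈ 0.20000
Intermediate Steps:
a(m) = 0
V(M) = 5 (V(M) = 44 - 39 = 5)
1/V(a(0 + 2*Q(6, -5))) = 1/5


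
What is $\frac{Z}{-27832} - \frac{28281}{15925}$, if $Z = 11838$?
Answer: $- \frac{9955479}{4522700} \approx -2.2012$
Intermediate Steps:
$\frac{Z}{-27832} - \frac{28281}{15925} = \frac{11838}{-27832} - \frac{28281}{15925} = 11838 \left(- \frac{1}{27832}\right) - \frac{28281}{15925} = - \frac{5919}{13916} - \frac{28281}{15925} = - \frac{9955479}{4522700}$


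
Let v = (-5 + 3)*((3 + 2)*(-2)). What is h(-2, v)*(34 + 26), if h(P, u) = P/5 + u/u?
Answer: 36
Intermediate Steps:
v = 20 (v = -10*(-2) = -2*(-10) = 20)
h(P, u) = 1 + P/5 (h(P, u) = P*(1/5) + 1 = P/5 + 1 = 1 + P/5)
h(-2, v)*(34 + 26) = (1 + (1/5)*(-2))*(34 + 26) = (1 - 2/5)*60 = (3/5)*60 = 36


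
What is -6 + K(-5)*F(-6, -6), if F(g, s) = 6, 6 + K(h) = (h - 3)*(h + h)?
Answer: 438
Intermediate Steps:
K(h) = -6 + 2*h*(-3 + h) (K(h) = -6 + (h - 3)*(h + h) = -6 + (-3 + h)*(2*h) = -6 + 2*h*(-3 + h))
-6 + K(-5)*F(-6, -6) = -6 + (-6 - 6*(-5) + 2*(-5)²)*6 = -6 + (-6 + 30 + 2*25)*6 = -6 + (-6 + 30 + 50)*6 = -6 + 74*6 = -6 + 444 = 438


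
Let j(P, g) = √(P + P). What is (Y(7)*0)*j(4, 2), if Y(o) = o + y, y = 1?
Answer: 0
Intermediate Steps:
Y(o) = 1 + o (Y(o) = o + 1 = 1 + o)
j(P, g) = √2*√P (j(P, g) = √(2*P) = √2*√P)
(Y(7)*0)*j(4, 2) = ((1 + 7)*0)*(√2*√4) = (8*0)*(√2*2) = 0*(2*√2) = 0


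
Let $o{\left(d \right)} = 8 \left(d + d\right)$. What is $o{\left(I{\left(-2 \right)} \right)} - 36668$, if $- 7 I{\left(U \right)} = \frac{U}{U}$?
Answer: $- \frac{256692}{7} \approx -36670.0$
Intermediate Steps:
$I{\left(U \right)} = - \frac{1}{7}$ ($I{\left(U \right)} = - \frac{U \frac{1}{U}}{7} = \left(- \frac{1}{7}\right) 1 = - \frac{1}{7}$)
$o{\left(d \right)} = 16 d$ ($o{\left(d \right)} = 8 \cdot 2 d = 16 d$)
$o{\left(I{\left(-2 \right)} \right)} - 36668 = 16 \left(- \frac{1}{7}\right) - 36668 = - \frac{16}{7} - 36668 = - \frac{256692}{7}$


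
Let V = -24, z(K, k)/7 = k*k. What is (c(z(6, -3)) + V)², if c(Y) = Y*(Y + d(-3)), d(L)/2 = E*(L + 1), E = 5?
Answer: 7209225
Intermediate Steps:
z(K, k) = 7*k² (z(K, k) = 7*(k*k) = 7*k²)
d(L) = 10 + 10*L (d(L) = 2*(5*(L + 1)) = 2*(5*(1 + L)) = 2*(5 + 5*L) = 10 + 10*L)
c(Y) = Y*(-20 + Y) (c(Y) = Y*(Y + (10 + 10*(-3))) = Y*(Y + (10 - 30)) = Y*(Y - 20) = Y*(-20 + Y))
(c(z(6, -3)) + V)² = ((7*(-3)²)*(-20 + 7*(-3)²) - 24)² = ((7*9)*(-20 + 7*9) - 24)² = (63*(-20 + 63) - 24)² = (63*43 - 24)² = (2709 - 24)² = 2685² = 7209225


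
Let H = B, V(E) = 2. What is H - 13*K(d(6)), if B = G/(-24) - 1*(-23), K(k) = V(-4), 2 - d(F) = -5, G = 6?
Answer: -13/4 ≈ -3.2500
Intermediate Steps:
d(F) = 7 (d(F) = 2 - 1*(-5) = 2 + 5 = 7)
K(k) = 2
B = 91/4 (B = 6/(-24) - 1*(-23) = 6*(-1/24) + 23 = -¼ + 23 = 91/4 ≈ 22.750)
H = 91/4 ≈ 22.750
H - 13*K(d(6)) = 91/4 - 13*2 = 91/4 - 26 = -13/4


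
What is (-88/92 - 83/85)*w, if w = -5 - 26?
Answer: 117149/1955 ≈ 59.923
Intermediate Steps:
w = -31
(-88/92 - 83/85)*w = (-88/92 - 83/85)*(-31) = (-88*1/92 - 83*1/85)*(-31) = (-22/23 - 83/85)*(-31) = -3779/1955*(-31) = 117149/1955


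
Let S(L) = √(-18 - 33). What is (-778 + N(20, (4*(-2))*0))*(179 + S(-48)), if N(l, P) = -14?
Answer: -141768 - 792*I*√51 ≈ -1.4177e+5 - 5656.0*I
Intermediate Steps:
S(L) = I*√51 (S(L) = √(-51) = I*√51)
(-778 + N(20, (4*(-2))*0))*(179 + S(-48)) = (-778 - 14)*(179 + I*√51) = -792*(179 + I*√51) = -141768 - 792*I*√51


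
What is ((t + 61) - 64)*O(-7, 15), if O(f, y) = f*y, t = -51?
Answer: 5670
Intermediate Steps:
((t + 61) - 64)*O(-7, 15) = ((-51 + 61) - 64)*(-7*15) = (10 - 64)*(-105) = -54*(-105) = 5670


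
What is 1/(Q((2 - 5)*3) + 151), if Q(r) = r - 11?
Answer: 1/131 ≈ 0.0076336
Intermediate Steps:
Q(r) = -11 + r
1/(Q((2 - 5)*3) + 151) = 1/((-11 + (2 - 5)*3) + 151) = 1/((-11 - 3*3) + 151) = 1/((-11 - 9) + 151) = 1/(-20 + 151) = 1/131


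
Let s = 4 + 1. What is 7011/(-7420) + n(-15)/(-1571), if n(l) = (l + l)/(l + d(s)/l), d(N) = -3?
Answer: -408084897/431302340 ≈ -0.94617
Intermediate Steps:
s = 5
n(l) = 2*l/(l - 3/l) (n(l) = (l + l)/(l - 3/l) = (2*l)/(l - 3/l) = 2*l/(l - 3/l))
7011/(-7420) + n(-15)/(-1571) = 7011/(-7420) + (2*(-15)**2/(-3 + (-15)**2))/(-1571) = 7011*(-1/7420) + (2*225/(-3 + 225))*(-1/1571) = -7011/7420 + (2*225/222)*(-1/1571) = -7011/7420 + (2*225*(1/222))*(-1/1571) = -7011/7420 + (75/37)*(-1/1571) = -7011/7420 - 75/58127 = -408084897/431302340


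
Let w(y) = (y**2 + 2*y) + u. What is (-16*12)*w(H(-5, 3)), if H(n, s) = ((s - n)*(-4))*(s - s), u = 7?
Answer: -1344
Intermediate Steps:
H(n, s) = 0 (H(n, s) = (-4*s + 4*n)*0 = 0)
w(y) = 7 + y**2 + 2*y (w(y) = (y**2 + 2*y) + 7 = 7 + y**2 + 2*y)
(-16*12)*w(H(-5, 3)) = (-16*12)*(7 + 0**2 + 2*0) = -192*(7 + 0 + 0) = -192*7 = -1344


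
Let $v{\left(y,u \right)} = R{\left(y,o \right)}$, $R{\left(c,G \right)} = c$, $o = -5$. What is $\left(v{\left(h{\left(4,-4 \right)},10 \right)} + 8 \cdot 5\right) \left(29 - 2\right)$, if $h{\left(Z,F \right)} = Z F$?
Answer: $648$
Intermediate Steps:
$h{\left(Z,F \right)} = F Z$
$v{\left(y,u \right)} = y$
$\left(v{\left(h{\left(4,-4 \right)},10 \right)} + 8 \cdot 5\right) \left(29 - 2\right) = \left(\left(-4\right) 4 + 8 \cdot 5\right) \left(29 - 2\right) = \left(-16 + 40\right) \left(29 - 2\right) = 24 \cdot 27 = 648$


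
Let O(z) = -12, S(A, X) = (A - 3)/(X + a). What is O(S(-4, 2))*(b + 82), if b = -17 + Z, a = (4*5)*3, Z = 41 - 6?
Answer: -1200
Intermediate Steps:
Z = 35
a = 60 (a = 20*3 = 60)
S(A, X) = (-3 + A)/(60 + X) (S(A, X) = (A - 3)/(X + 60) = (-3 + A)/(60 + X))
b = 18 (b = -17 + 35 = 18)
O(S(-4, 2))*(b + 82) = -12*(18 + 82) = -12*100 = -1200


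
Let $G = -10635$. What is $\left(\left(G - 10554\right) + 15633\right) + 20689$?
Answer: $15133$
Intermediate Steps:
$\left(\left(G - 10554\right) + 15633\right) + 20689 = \left(\left(-10635 - 10554\right) + 15633\right) + 20689 = \left(-21189 + 15633\right) + 20689 = -5556 + 20689 = 15133$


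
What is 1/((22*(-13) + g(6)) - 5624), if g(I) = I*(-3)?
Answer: -1/5928 ≈ -0.00016869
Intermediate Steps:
g(I) = -3*I
1/((22*(-13) + g(6)) - 5624) = 1/((22*(-13) - 3*6) - 5624) = 1/((-286 - 18) - 5624) = 1/(-304 - 5624) = 1/(-5928) = -1/5928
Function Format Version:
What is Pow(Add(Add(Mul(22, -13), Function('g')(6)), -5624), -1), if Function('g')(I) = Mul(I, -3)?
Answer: Rational(-1, 5928) ≈ -0.00016869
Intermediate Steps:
Function('g')(I) = Mul(-3, I)
Pow(Add(Add(Mul(22, -13), Function('g')(6)), -5624), -1) = Pow(Add(Add(Mul(22, -13), Mul(-3, 6)), -5624), -1) = Pow(Add(Add(-286, -18), -5624), -1) = Pow(Add(-304, -5624), -1) = Pow(-5928, -1) = Rational(-1, 5928)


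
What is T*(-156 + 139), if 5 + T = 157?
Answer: -2584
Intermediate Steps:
T = 152 (T = -5 + 157 = 152)
T*(-156 + 139) = 152*(-156 + 139) = 152*(-17) = -2584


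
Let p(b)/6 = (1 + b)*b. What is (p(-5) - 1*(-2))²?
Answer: 14884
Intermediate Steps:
p(b) = 6*b*(1 + b) (p(b) = 6*((1 + b)*b) = 6*(b*(1 + b)) = 6*b*(1 + b))
(p(-5) - 1*(-2))² = (6*(-5)*(1 - 5) - 1*(-2))² = (6*(-5)*(-4) + 2)² = (120 + 2)² = 122² = 14884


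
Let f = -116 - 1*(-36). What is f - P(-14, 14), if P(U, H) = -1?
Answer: -79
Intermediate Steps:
f = -80 (f = -116 + 36 = -80)
f - P(-14, 14) = -80 - 1*(-1) = -80 + 1 = -79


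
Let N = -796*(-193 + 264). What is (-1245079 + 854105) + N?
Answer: -447490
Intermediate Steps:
N = -56516 (N = -796*71 = -56516)
(-1245079 + 854105) + N = (-1245079 + 854105) - 56516 = -390974 - 56516 = -447490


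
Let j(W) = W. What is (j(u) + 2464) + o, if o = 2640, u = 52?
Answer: 5156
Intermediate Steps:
(j(u) + 2464) + o = (52 + 2464) + 2640 = 2516 + 2640 = 5156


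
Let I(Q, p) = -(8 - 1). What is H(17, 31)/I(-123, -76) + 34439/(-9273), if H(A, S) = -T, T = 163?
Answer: 1270426/64911 ≈ 19.572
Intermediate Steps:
H(A, S) = -163 (H(A, S) = -1*163 = -163)
I(Q, p) = -7 (I(Q, p) = -1*7 = -7)
H(17, 31)/I(-123, -76) + 34439/(-9273) = -163/(-7) + 34439/(-9273) = -163*(-1/7) + 34439*(-1/9273) = 163/7 - 34439/9273 = 1270426/64911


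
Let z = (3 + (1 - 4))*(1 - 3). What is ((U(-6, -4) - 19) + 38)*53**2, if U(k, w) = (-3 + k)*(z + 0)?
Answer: 53371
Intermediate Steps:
z = 0 (z = (3 - 3)*(-2) = 0*(-2) = 0)
U(k, w) = 0 (U(k, w) = (-3 + k)*(0 + 0) = (-3 + k)*0 = 0)
((U(-6, -4) - 19) + 38)*53**2 = ((0 - 19) + 38)*53**2 = (-19 + 38)*2809 = 19*2809 = 53371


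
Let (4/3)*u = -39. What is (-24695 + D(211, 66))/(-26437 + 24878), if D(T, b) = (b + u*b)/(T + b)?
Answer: 13684759/863686 ≈ 15.845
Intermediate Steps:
u = -117/4 (u = (¾)*(-39) = -117/4 ≈ -29.250)
D(T, b) = -113*b/(4*(T + b)) (D(T, b) = (b - 117*b/4)/(T + b) = (-113*b/4)/(T + b) = -113*b/(4*(T + b)))
(-24695 + D(211, 66))/(-26437 + 24878) = (-24695 - 113*66/(4*211 + 4*66))/(-26437 + 24878) = (-24695 - 113*66/(844 + 264))/(-1559) = (-24695 - 113*66/1108)*(-1/1559) = (-24695 - 113*66*1/1108)*(-1/1559) = (-24695 - 3729/554)*(-1/1559) = -13684759/554*(-1/1559) = 13684759/863686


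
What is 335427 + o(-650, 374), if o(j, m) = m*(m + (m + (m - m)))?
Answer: 615179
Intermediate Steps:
o(j, m) = 2*m² (o(j, m) = m*(m + (m + 0)) = m*(m + m) = m*(2*m) = 2*m²)
335427 + o(-650, 374) = 335427 + 2*374² = 335427 + 2*139876 = 335427 + 279752 = 615179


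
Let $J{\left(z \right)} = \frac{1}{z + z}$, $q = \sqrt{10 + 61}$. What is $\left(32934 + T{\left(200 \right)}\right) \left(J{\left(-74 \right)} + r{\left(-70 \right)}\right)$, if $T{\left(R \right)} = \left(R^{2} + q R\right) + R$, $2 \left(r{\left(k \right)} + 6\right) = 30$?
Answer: $\frac{48670677}{74} + \frac{66550 \sqrt{71}}{37} \approx 6.7287 \cdot 10^{5}$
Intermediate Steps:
$q = \sqrt{71} \approx 8.4261$
$r{\left(k \right)} = 9$ ($r{\left(k \right)} = -6 + \frac{1}{2} \cdot 30 = -6 + 15 = 9$)
$T{\left(R \right)} = R + R^{2} + R \sqrt{71}$ ($T{\left(R \right)} = \left(R^{2} + \sqrt{71} R\right) + R = \left(R^{2} + R \sqrt{71}\right) + R = R + R^{2} + R \sqrt{71}$)
$J{\left(z \right)} = \frac{1}{2 z}$
$\left(32934 + T{\left(200 \right)}\right) \left(J{\left(-74 \right)} + r{\left(-70 \right)}\right) = \left(32934 + 200 \left(1 + 200 + \sqrt{71}\right)\right) \left(\frac{1}{2 \left(-74\right)} + 9\right) = \left(32934 + 200 \left(201 + \sqrt{71}\right)\right) \left(\frac{1}{2} \left(- \frac{1}{74}\right) + 9\right) = \left(32934 + \left(40200 + 200 \sqrt{71}\right)\right) \left(- \frac{1}{148} + 9\right) = \left(73134 + 200 \sqrt{71}\right) \frac{1331}{148} = \frac{48670677}{74} + \frac{66550 \sqrt{71}}{37}$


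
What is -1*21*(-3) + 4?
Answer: 67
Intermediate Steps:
-1*21*(-3) + 4 = -21*(-3) + 4 = 63 + 4 = 67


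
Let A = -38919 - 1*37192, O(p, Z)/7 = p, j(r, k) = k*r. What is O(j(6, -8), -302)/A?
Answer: 48/10873 ≈ 0.0044146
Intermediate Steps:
O(p, Z) = 7*p
A = -76111 (A = -38919 - 37192 = -76111)
O(j(6, -8), -302)/A = (7*(-8*6))/(-76111) = (7*(-48))*(-1/76111) = -336*(-1/76111) = 48/10873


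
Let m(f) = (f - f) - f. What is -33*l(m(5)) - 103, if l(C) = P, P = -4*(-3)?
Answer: -499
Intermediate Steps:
m(f) = -f (m(f) = 0 - f = -f)
P = 12
l(C) = 12
-33*l(m(5)) - 103 = -33*12 - 103 = -396 - 103 = -499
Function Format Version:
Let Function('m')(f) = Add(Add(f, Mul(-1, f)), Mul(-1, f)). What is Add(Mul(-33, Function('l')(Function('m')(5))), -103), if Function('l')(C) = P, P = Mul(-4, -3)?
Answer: -499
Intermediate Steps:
Function('m')(f) = Mul(-1, f) (Function('m')(f) = Add(0, Mul(-1, f)) = Mul(-1, f))
P = 12
Function('l')(C) = 12
Add(Mul(-33, Function('l')(Function('m')(5))), -103) = Add(Mul(-33, 12), -103) = Add(-396, -103) = -499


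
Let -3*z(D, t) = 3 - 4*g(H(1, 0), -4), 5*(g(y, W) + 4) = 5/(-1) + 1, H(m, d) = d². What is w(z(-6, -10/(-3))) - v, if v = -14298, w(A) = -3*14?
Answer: 14256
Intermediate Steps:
g(y, W) = -24/5 (g(y, W) = -4 + (5/(-1) + 1)/5 = -4 + (5*(-1) + 1)/5 = -4 + (-5 + 1)/5 = -4 + (⅕)*(-4) = -4 - ⅘ = -24/5)
z(D, t) = -37/5 (z(D, t) = -(3 - 4*(-24/5))/3 = -(3 + 96/5)/3 = -⅓*111/5 = -37/5)
w(A) = -42
w(z(-6, -10/(-3))) - v = -42 - 1*(-14298) = -42 + 14298 = 14256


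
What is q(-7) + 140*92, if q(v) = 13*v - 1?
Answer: 12788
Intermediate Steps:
q(v) = -1 + 13*v
q(-7) + 140*92 = (-1 + 13*(-7)) + 140*92 = (-1 - 91) + 12880 = -92 + 12880 = 12788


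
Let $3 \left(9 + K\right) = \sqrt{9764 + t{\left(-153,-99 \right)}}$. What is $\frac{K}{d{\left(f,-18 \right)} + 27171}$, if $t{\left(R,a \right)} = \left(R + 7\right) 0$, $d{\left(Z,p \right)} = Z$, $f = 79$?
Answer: $- \frac{9}{27250} + \frac{\sqrt{2441}}{40875} \approx 0.00087845$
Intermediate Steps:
$t{\left(R,a \right)} = 0$ ($t{\left(R,a \right)} = \left(7 + R\right) 0 = 0$)
$K = -9 + \frac{2 \sqrt{2441}}{3}$ ($K = -9 + \frac{\sqrt{9764 + 0}}{3} = -9 + \frac{\sqrt{9764}}{3} = -9 + \frac{2 \sqrt{2441}}{3} \approx 23.938$)
$\frac{K}{d{\left(f,-18 \right)} + 27171} = \frac{-9 + \frac{2 \sqrt{2441}}{3}}{79 + 27171} = \frac{-9 + \frac{2 \sqrt{2441}}{3}}{27250} = \left(-9 + \frac{2 \sqrt{2441}}{3}\right) \frac{1}{27250} = - \frac{9}{27250} + \frac{\sqrt{2441}}{40875}$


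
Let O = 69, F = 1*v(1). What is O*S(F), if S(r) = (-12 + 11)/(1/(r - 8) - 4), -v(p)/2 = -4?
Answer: 0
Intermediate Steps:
v(p) = 8 (v(p) = -2*(-4) = 8)
F = 8 (F = 1*8 = 8)
S(r) = -1/(-4 + 1/(-8 + r)) (S(r) = -1/(1/(-8 + r) - 4) = -1/(-4 + 1/(-8 + r)))
O*S(F) = 69*((-8 + 8)/(-33 + 4*8)) = 69*(0/(-33 + 32)) = 69*(0/(-1)) = 69*(-1*0) = 69*0 = 0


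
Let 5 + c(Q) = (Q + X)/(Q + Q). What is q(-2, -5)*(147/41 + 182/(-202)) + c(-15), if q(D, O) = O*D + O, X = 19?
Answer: 514843/62115 ≈ 8.2885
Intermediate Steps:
c(Q) = -5 + (19 + Q)/(2*Q) (c(Q) = -5 + (Q + 19)/(Q + Q) = -5 + (19 + Q)/((2*Q)) = -5 + (19 + Q)*(1/(2*Q)) = -5 + (19 + Q)/(2*Q))
q(D, O) = O + D*O (q(D, O) = D*O + O = O + D*O)
q(-2, -5)*(147/41 + 182/(-202)) + c(-15) = (-5*(1 - 2))*(147/41 + 182/(-202)) + (½)*(19 - 9*(-15))/(-15) = (-5*(-1))*(147*(1/41) + 182*(-1/202)) + (½)*(-1/15)*(19 + 135) = 5*(147/41 - 91/101) + (½)*(-1/15)*154 = 5*(11116/4141) - 77/15 = 55580/4141 - 77/15 = 514843/62115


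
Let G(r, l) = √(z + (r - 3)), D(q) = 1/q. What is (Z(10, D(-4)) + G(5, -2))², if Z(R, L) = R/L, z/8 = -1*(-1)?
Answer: (-40 + √10)² ≈ 1357.0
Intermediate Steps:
z = 8 (z = 8*(-1*(-1)) = 8*1 = 8)
G(r, l) = √(5 + r) (G(r, l) = √(8 + (r - 3)) = √(8 + (-3 + r)) = √(5 + r))
(Z(10, D(-4)) + G(5, -2))² = (10/(1/(-4)) + √(5 + 5))² = (10/(-¼) + √10)² = (10*(-4) + √10)² = (-40 + √10)²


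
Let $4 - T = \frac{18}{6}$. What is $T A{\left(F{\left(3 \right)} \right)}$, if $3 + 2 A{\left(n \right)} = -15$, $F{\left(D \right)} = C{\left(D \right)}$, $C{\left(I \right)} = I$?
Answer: $-9$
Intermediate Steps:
$F{\left(D \right)} = D$
$A{\left(n \right)} = -9$ ($A{\left(n \right)} = - \frac{3}{2} + \frac{1}{2} \left(-15\right) = - \frac{3}{2} - \frac{15}{2} = -9$)
$T = 1$ ($T = 4 - \frac{18}{6} = 4 - 18 \cdot \frac{1}{6} = 4 - 3 = 1$)
$T A{\left(F{\left(3 \right)} \right)} = 1 \left(-9\right) = -9$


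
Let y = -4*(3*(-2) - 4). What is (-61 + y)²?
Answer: 441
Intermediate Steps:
y = 40 (y = -4*(-6 - 4) = -4*(-10) = 40)
(-61 + y)² = (-61 + 40)² = (-21)² = 441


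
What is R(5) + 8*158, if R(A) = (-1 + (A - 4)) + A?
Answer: 1269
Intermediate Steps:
R(A) = -5 + 2*A (R(A) = (-1 + (-4 + A)) + A = (-5 + A) + A = -5 + 2*A)
R(5) + 8*158 = (-5 + 2*5) + 8*158 = (-5 + 10) + 1264 = 5 + 1264 = 1269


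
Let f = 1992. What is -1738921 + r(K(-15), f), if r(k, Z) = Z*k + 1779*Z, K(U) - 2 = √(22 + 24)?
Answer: 1808831 + 1992*√46 ≈ 1.8223e+6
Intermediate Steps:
K(U) = 2 + √46 (K(U) = 2 + √(22 + 24) = 2 + √46)
r(k, Z) = 1779*Z + Z*k
-1738921 + r(K(-15), f) = -1738921 + 1992*(1779 + (2 + √46)) = -1738921 + 1992*(1781 + √46) = -1738921 + (3547752 + 1992*√46) = 1808831 + 1992*√46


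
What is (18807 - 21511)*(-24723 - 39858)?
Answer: 174627024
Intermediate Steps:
(18807 - 21511)*(-24723 - 39858) = -2704*(-64581) = 174627024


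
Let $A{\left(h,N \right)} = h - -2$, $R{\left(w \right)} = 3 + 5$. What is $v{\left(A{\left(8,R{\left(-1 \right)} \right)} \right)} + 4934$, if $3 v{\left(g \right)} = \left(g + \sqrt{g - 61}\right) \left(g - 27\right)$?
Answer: $\frac{14632}{3} - \frac{17 i \sqrt{51}}{3} \approx 4877.3 - 40.468 i$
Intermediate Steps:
$R{\left(w \right)} = 8$
$A{\left(h,N \right)} = 2 + h$ ($A{\left(h,N \right)} = h + 2 = 2 + h$)
$v{\left(g \right)} = \frac{\left(-27 + g\right) \left(g + \sqrt{-61 + g}\right)}{3}$ ($v{\left(g \right)} = \frac{\left(g + \sqrt{g - 61}\right) \left(g - 27\right)}{3} = \frac{\left(g + \sqrt{-61 + g}\right) \left(-27 + g\right)}{3} = \frac{\left(-27 + g\right) \left(g + \sqrt{-61 + g}\right)}{3}$)
$v{\left(A{\left(8,R{\left(-1 \right)} \right)} \right)} + 4934 = \left(- 9 \left(2 + 8\right) - 9 \sqrt{-61 + \left(2 + 8\right)} + \frac{\left(2 + 8\right)^{2}}{3} + \frac{\left(2 + 8\right) \sqrt{-61 + \left(2 + 8\right)}}{3}\right) + 4934 = \left(\left(-9\right) 10 - 9 \sqrt{-61 + 10} + \frac{10^{2}}{3} + \frac{1}{3} \cdot 10 \sqrt{-61 + 10}\right) + 4934 = \left(-90 - 9 \sqrt{-51} + \frac{1}{3} \cdot 100 + \frac{1}{3} \cdot 10 \sqrt{-51}\right) + 4934 = \left(-90 - 9 i \sqrt{51} + \frac{100}{3} + \frac{1}{3} \cdot 10 i \sqrt{51}\right) + 4934 = \left(-90 - 9 i \sqrt{51} + \frac{100}{3} + \frac{10 i \sqrt{51}}{3}\right) + 4934 = \left(- \frac{170}{3} - \frac{17 i \sqrt{51}}{3}\right) + 4934 = \frac{14632}{3} - \frac{17 i \sqrt{51}}{3}$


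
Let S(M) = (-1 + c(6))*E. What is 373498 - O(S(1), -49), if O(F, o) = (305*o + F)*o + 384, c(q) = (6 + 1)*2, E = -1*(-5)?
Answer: -356006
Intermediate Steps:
E = 5
c(q) = 14 (c(q) = 7*2 = 14)
S(M) = 65 (S(M) = (-1 + 14)*5 = 13*5 = 65)
O(F, o) = 384 + o*(F + 305*o) (O(F, o) = (F + 305*o)*o + 384 = o*(F + 305*o) + 384 = 384 + o*(F + 305*o))
373498 - O(S(1), -49) = 373498 - (384 + 305*(-49)² + 65*(-49)) = 373498 - (384 + 305*2401 - 3185) = 373498 - (384 + 732305 - 3185) = 373498 - 1*729504 = 373498 - 729504 = -356006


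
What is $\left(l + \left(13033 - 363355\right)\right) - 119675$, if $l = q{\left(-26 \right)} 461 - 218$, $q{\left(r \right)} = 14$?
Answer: $-463761$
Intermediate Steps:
$l = 6236$ ($l = 14 \cdot 461 - 218 = 6454 - 218 = 6236$)
$\left(l + \left(13033 - 363355\right)\right) - 119675 = \left(6236 + \left(13033 - 363355\right)\right) - 119675 = \left(6236 - 350322\right) - 119675 = -344086 - 119675 = -463761$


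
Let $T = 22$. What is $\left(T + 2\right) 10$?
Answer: $240$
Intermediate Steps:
$\left(T + 2\right) 10 = \left(22 + 2\right) 10 = 24 \cdot 10 = 240$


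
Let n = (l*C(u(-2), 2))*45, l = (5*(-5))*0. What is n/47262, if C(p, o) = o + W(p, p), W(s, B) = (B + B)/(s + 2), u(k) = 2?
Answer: 0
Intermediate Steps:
W(s, B) = 2*B/(2 + s) (W(s, B) = (2*B)/(2 + s) = 2*B/(2 + s))
C(p, o) = o + 2*p/(2 + p)
l = 0 (l = -25*0 = 0)
n = 0 (n = (0*((2*2 + 2*(2 + 2))/(2 + 2)))*45 = (0*((4 + 2*4)/4))*45 = (0*((4 + 8)/4))*45 = (0*((¼)*12))*45 = (0*3)*45 = 0*45 = 0)
n/47262 = 0/47262 = 0*(1/47262) = 0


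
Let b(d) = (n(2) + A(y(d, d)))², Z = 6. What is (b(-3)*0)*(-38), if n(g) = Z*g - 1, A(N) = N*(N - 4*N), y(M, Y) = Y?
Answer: 0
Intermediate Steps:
A(N) = -3*N² (A(N) = N*(-3*N) = -3*N²)
n(g) = -1 + 6*g (n(g) = 6*g - 1 = -1 + 6*g)
b(d) = (11 - 3*d²)² (b(d) = ((-1 + 6*2) - 3*d²)² = ((-1 + 12) - 3*d²)² = (11 - 3*d²)²)
(b(-3)*0)*(-38) = ((-11 + 3*(-3)²)²*0)*(-38) = ((-11 + 3*9)²*0)*(-38) = ((-11 + 27)²*0)*(-38) = (16²*0)*(-38) = (256*0)*(-38) = 0*(-38) = 0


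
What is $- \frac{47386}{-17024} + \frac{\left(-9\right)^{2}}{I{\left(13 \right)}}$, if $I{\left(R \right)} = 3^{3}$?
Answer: $\frac{2591}{448} \approx 5.7835$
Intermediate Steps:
$I{\left(R \right)} = 27$
$- \frac{47386}{-17024} + \frac{\left(-9\right)^{2}}{I{\left(13 \right)}} = - \frac{47386}{-17024} + \frac{\left(-9\right)^{2}}{27} = \left(-47386\right) \left(- \frac{1}{17024}\right) + 81 \cdot \frac{1}{27} = \frac{1247}{448} + 3 = \frac{2591}{448}$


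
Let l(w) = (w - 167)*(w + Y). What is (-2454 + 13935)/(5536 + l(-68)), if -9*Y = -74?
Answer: 103329/176254 ≈ 0.58625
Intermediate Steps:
Y = 74/9 (Y = -1/9*(-74) = 74/9 ≈ 8.2222)
l(w) = (-167 + w)*(74/9 + w) (l(w) = (w - 167)*(w + 74/9) = (-167 + w)*(74/9 + w))
(-2454 + 13935)/(5536 + l(-68)) = (-2454 + 13935)/(5536 + (-12358/9 + (-68)**2 - 1429/9*(-68))) = 11481/(5536 + (-12358/9 + 4624 + 97172/9)) = 11481/(5536 + 126430/9) = 11481/(176254/9) = 11481*(9/176254) = 103329/176254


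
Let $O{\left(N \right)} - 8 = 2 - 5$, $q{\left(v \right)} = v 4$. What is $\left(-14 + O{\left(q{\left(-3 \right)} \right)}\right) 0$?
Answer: $0$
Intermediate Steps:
$q{\left(v \right)} = 4 v$
$O{\left(N \right)} = 5$ ($O{\left(N \right)} = 8 + \left(2 - 5\right) = 8 - 3 = 5$)
$\left(-14 + O{\left(q{\left(-3 \right)} \right)}\right) 0 = \left(-14 + 5\right) 0 = \left(-9\right) 0 = 0$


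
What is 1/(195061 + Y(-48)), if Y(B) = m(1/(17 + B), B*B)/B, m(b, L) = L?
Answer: 1/195013 ≈ 5.1279e-6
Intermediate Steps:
Y(B) = B (Y(B) = (B*B)/B = B²/B = B)
1/(195061 + Y(-48)) = 1/(195061 - 48) = 1/195013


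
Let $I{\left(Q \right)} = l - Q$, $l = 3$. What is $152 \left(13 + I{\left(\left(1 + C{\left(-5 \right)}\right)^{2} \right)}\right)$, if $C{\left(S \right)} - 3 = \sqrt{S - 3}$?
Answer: $1216 - 2432 i \sqrt{2} \approx 1216.0 - 3439.4 i$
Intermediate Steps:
$C{\left(S \right)} = 3 + \sqrt{-3 + S}$ ($C{\left(S \right)} = 3 + \sqrt{S - 3} = 3 + \sqrt{-3 + S}$)
$I{\left(Q \right)} = 3 - Q$
$152 \left(13 + I{\left(\left(1 + C{\left(-5 \right)}\right)^{2} \right)}\right) = 152 \left(13 + \left(3 - \left(1 + \left(3 + \sqrt{-3 - 5}\right)\right)^{2}\right)\right) = 152 \left(13 + \left(3 - \left(1 + \left(3 + \sqrt{-8}\right)\right)^{2}\right)\right) = 152 \left(13 + \left(3 - \left(1 + \left(3 + 2 i \sqrt{2}\right)\right)^{2}\right)\right) = 152 \left(13 + \left(3 - \left(4 + 2 i \sqrt{2}\right)^{2}\right)\right) = 152 \left(16 - \left(4 + 2 i \sqrt{2}\right)^{2}\right) = 2432 - 152 \left(4 + 2 i \sqrt{2}\right)^{2}$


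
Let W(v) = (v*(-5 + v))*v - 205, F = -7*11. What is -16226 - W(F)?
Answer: 470157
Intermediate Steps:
F = -77
W(v) = -205 + v²*(-5 + v) (W(v) = v²*(-5 + v) - 205 = -205 + v²*(-5 + v))
-16226 - W(F) = -16226 - (-205 + (-77)³ - 5*(-77)²) = -16226 - (-205 - 456533 - 5*5929) = -16226 - (-205 - 456533 - 29645) = -16226 - 1*(-486383) = -16226 + 486383 = 470157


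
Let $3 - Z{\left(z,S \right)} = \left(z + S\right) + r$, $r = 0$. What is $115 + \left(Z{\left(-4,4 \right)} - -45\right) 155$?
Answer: $7555$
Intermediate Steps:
$Z{\left(z,S \right)} = 3 - S - z$ ($Z{\left(z,S \right)} = 3 - \left(\left(z + S\right) + 0\right) = 3 - \left(\left(S + z\right) + 0\right) = 3 - \left(S + z\right) = 3 - S - z$)
$115 + \left(Z{\left(-4,4 \right)} - -45\right) 155 = 115 + \left(\left(3 - 4 - -4\right) - -45\right) 155 = 115 + \left(\left(3 - 4 + 4\right) + 45\right) 155 = 115 + \left(3 + 45\right) 155 = 115 + 48 \cdot 155 = 115 + 7440 = 7555$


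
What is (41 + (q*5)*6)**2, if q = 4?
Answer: 25921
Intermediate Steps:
(41 + (q*5)*6)**2 = (41 + (4*5)*6)**2 = (41 + 20*6)**2 = (41 + 120)**2 = 161**2 = 25921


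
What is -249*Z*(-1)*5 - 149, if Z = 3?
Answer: 3586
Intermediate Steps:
-249*Z*(-1)*5 - 149 = -249*3*(-1)*5 - 149 = -(-747)*5 - 149 = -249*(-15) - 149 = 3735 - 149 = 3586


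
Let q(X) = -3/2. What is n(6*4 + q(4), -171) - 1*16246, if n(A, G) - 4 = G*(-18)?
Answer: -13164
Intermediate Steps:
q(X) = -3/2 (q(X) = -3*½ = -3/2)
n(A, G) = 4 - 18*G (n(A, G) = 4 + G*(-18) = 4 - 18*G)
n(6*4 + q(4), -171) - 1*16246 = (4 - 18*(-171)) - 1*16246 = (4 + 3078) - 16246 = 3082 - 16246 = -13164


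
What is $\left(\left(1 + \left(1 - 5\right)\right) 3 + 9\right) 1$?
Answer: $0$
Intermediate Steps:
$\left(\left(1 + \left(1 - 5\right)\right) 3 + 9\right) 1 = \left(\left(1 - 4\right) 3 + 9\right) 1 = \left(\left(-3\right) 3 + 9\right) 1 = \left(-9 + 9\right) 1 = 0 \cdot 1 = 0$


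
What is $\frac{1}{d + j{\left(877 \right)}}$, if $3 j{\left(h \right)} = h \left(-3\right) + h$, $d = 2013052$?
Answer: $\frac{3}{6037402} \approx 4.969 \cdot 10^{-7}$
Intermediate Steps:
$j{\left(h \right)} = - \frac{2 h}{3}$ ($j{\left(h \right)} = \frac{h \left(-3\right) + h}{3} = \frac{- 3 h + h}{3} = \frac{\left(-2\right) h}{3} = - \frac{2 h}{3}$)
$\frac{1}{d + j{\left(877 \right)}} = \frac{1}{2013052 - \frac{1754}{3}} = \frac{1}{\frac{6037402}{3}} = \frac{3}{6037402}$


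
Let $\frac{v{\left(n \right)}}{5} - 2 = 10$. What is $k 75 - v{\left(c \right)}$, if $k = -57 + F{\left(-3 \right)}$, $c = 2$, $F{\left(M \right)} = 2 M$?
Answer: $-4785$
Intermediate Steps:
$k = -63$ ($k = -57 + 2 \left(-3\right) = -57 - 6 = -63$)
$v{\left(n \right)} = 60$ ($v{\left(n \right)} = 10 + 5 \cdot 10 = 10 + 50 = 60$)
$k 75 - v{\left(c \right)} = \left(-63\right) 75 - 60 = -4725 - 60 = -4785$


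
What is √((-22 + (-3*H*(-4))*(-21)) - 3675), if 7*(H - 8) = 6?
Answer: 77*I ≈ 77.0*I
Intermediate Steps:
H = 62/7 (H = 8 + (⅐)*6 = 8 + 6/7 = 62/7 ≈ 8.8571)
√((-22 + (-3*H*(-4))*(-21)) - 3675) = √((-22 + (-3*62/7*(-4))*(-21)) - 3675) = √((-22 - 186/7*(-4)*(-21)) - 3675) = √((-22 + (744/7)*(-21)) - 3675) = √((-22 - 2232) - 3675) = √(-2254 - 3675) = √(-5929) = 77*I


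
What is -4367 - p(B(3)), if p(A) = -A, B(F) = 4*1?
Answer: -4363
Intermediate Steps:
B(F) = 4
-4367 - p(B(3)) = -4367 - (-1)*4 = -4367 - 1*(-4) = -4367 + 4 = -4363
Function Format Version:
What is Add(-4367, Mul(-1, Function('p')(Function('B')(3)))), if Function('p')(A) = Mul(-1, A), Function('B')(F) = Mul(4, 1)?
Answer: -4363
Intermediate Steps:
Function('B')(F) = 4
Add(-4367, Mul(-1, Function('p')(Function('B')(3)))) = Add(-4367, Mul(-1, Mul(-1, 4))) = Add(-4367, Mul(-1, -4)) = Add(-4367, 4) = -4363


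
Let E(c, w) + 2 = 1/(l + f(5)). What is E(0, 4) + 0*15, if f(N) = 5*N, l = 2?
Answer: -53/27 ≈ -1.9630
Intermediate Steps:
E(c, w) = -53/27 (E(c, w) = -2 + 1/(2 + 5*5) = -2 + 1/(2 + 25) = -2 + 1/27 = -53/27)
E(0, 4) + 0*15 = -53/27 + 0*15 = -53/27 + 0 = -53/27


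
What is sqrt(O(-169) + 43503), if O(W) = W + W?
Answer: sqrt(43165) ≈ 207.76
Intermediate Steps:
O(W) = 2*W
sqrt(O(-169) + 43503) = sqrt(2*(-169) + 43503) = sqrt(-338 + 43503) = sqrt(43165)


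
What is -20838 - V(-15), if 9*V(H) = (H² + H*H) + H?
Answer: -62659/3 ≈ -20886.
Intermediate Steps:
V(H) = H/9 + 2*H²/9 (V(H) = ((H² + H*H) + H)/9 = ((H² + H²) + H)/9 = (2*H² + H)/9 = (H + 2*H²)/9 = H/9 + 2*H²/9)
-20838 - V(-15) = -20838 - (-15)*(1 + 2*(-15))/9 = -20838 - (-15)*(1 - 30)/9 = -20838 - (-15)*(-29)/9 = -20838 - 1*145/3 = -20838 - 145/3 = -62659/3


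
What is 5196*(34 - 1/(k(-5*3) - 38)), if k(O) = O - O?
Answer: 3359214/19 ≈ 1.7680e+5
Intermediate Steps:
k(O) = 0
5196*(34 - 1/(k(-5*3) - 38)) = 5196*(34 - 1/(0 - 38)) = 5196*(34 - 1/(-38)) = 5196*(34 - 1*(-1/38)) = 5196*(34 + 1/38) = 5196*(1293/38) = 3359214/19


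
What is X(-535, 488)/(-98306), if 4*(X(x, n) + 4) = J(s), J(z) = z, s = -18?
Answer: 17/196612 ≈ 8.6465e-5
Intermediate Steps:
X(x, n) = -17/2 (X(x, n) = -4 + (1/4)*(-18) = -4 - 9/2 = -17/2)
X(-535, 488)/(-98306) = -17/2/(-98306) = -17/2*(-1/98306) = 17/196612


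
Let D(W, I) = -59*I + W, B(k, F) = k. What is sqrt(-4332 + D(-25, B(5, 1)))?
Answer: 2*I*sqrt(1163) ≈ 68.206*I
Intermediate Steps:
D(W, I) = W - 59*I
sqrt(-4332 + D(-25, B(5, 1))) = sqrt(-4332 + (-25 - 59*5)) = sqrt(-4332 + (-25 - 295)) = sqrt(-4332 - 320) = sqrt(-4652) = 2*I*sqrt(1163)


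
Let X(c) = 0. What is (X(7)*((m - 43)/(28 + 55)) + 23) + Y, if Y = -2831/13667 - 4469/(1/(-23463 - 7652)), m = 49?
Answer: 1900436774155/13667 ≈ 1.3905e+8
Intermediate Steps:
Y = 1900436459814/13667 (Y = -2831*1/13667 - 4469/(1/(-31115)) = -2831/13667 - 4469/(-1/31115) = -2831/13667 - 4469*(-31115) = -2831/13667 + 139052935 = 1900436459814/13667 ≈ 1.3905e+8)
(X(7)*((m - 43)/(28 + 55)) + 23) + Y = (0*((49 - 43)/(28 + 55)) + 23) + 1900436459814/13667 = (0*(6/83) + 23) + 1900436459814/13667 = (0 + 23) + 1900436459814/13667 = 23 + 1900436459814/13667 = 1900436774155/13667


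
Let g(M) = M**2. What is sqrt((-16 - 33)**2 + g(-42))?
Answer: 7*sqrt(85) ≈ 64.537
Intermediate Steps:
sqrt((-16 - 33)**2 + g(-42)) = sqrt((-16 - 33)**2 + (-42)**2) = sqrt((-49)**2 + 1764) = sqrt(2401 + 1764) = sqrt(4165) = 7*sqrt(85)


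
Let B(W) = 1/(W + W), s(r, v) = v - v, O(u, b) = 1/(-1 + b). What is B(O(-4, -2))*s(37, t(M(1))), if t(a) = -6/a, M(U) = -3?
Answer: 0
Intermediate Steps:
s(r, v) = 0
B(W) = 1/(2*W)
B(O(-4, -2))*s(37, t(M(1))) = (1/(2*(1/(-1 - 2))))*0 = (1/(2*(1/(-3))))*0 = (1/(2*(-1/3)))*0 = ((1/2)*(-3))*0 = -3/2*0 = 0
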